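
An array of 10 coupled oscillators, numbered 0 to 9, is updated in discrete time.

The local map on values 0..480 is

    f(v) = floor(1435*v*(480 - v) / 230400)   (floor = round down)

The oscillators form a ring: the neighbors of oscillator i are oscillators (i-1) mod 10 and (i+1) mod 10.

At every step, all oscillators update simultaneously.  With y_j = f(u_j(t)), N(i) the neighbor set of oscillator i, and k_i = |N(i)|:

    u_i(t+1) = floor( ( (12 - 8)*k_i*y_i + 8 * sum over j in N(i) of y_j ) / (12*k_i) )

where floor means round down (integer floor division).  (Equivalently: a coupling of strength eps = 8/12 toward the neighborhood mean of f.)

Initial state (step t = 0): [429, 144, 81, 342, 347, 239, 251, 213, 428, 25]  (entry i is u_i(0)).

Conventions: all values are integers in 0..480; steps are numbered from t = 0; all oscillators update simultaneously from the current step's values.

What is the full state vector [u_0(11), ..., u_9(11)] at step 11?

Answer: [313, 310, 309, 310, 313, 316, 318, 319, 318, 316]

Derivation:
t=0: [429, 144, 81, 342, 347, 239, 251, 213, 428, 25]
t=1: [169, 212, 265, 260, 312, 334, 356, 283, 187, 114]
t=2: [313, 344, 354, 345, 328, 301, 308, 320, 315, 309]
t=3: [315, 297, 286, 292, 311, 324, 327, 323, 323, 325]
t=4: [324, 335, 341, 337, 327, 317, 313, 313, 314, 317]
t=5: [312, 303, 299, 302, 310, 319, 323, 324, 323, 319]
t=6: [326, 332, 335, 333, 327, 320, 316, 314, 316, 320]
t=7: [312, 306, 304, 305, 311, 317, 321, 322, 321, 317]
t=8: [326, 330, 332, 330, 326, 321, 318, 316, 318, 321]
t=9: [312, 308, 307, 308, 312, 316, 319, 320, 319, 316]
t=10: [325, 328, 329, 328, 325, 322, 319, 318, 319, 322]
t=11: [313, 310, 309, 310, 313, 316, 318, 319, 318, 316]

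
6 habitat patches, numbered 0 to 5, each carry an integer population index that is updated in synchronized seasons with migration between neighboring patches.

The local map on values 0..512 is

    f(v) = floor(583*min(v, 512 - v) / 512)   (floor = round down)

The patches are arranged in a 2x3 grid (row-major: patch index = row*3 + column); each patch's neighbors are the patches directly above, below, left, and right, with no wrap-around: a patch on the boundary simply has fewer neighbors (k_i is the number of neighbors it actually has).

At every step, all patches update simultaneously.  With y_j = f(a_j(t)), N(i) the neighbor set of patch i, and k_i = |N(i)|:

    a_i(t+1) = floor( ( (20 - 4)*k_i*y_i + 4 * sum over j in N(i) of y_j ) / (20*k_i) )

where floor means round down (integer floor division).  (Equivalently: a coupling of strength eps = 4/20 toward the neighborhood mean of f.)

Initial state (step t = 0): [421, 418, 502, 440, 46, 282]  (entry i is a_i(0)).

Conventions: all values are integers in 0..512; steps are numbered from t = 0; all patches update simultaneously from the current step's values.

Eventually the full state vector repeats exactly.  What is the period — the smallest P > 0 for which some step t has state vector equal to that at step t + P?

Answer: 4
Key observation: The state at step 24, [290, 289, 286, 290, 290, 288], reappears at step 28 — and no state repeats earlier — so the cycle the system enters has period 4.

Derivation:
t=0: [421, 418, 502, 440, 46, 282]
t=1: [101, 96, 45, 80, 71, 215]
t=2: [112, 103, 76, 92, 93, 208]
t=3: [123, 114, 104, 106, 114, 207]
t=4: [136, 129, 130, 122, 135, 212]
t=5: [151, 147, 157, 141, 157, 222]
t=6: [169, 168, 184, 162, 181, 237]
t=7: [191, 193, 213, 187, 207, 256]
t=8: [216, 221, 244, 214, 236, 280]
t=9: [245, 253, 273, 245, 264, 265]
t=10: [279, 285, 274, 278, 282, 280]
t=11: [264, 259, 269, 265, 261, 264]
t=12: [282, 286, 277, 281, 284, 281]
t=13: [260, 258, 265, 262, 259, 263]
t=14: [286, 288, 282, 284, 287, 283]
t=15: [257, 255, 260, 258, 256, 259]
t=16: [289, 289, 286, 289, 290, 288]
t=17: [253, 253, 256, 252, 252, 254]
t=18: [287, 288, 290, 286, 286, 288]
t=19: [256, 255, 252, 256, 256, 254]
t=20: [290, 289, 286, 291, 290, 288]
t=21: [252, 253, 256, 251, 252, 254]
t=22: [286, 287, 290, 285, 286, 288]
t=23: [257, 255, 252, 257, 256, 254]
t=24: [290, 289, 286, 290, 290, 288]
t=25: [252, 253, 256, 252, 252, 254]
t=26: [286, 287, 290, 286, 286, 288]
t=27: [256, 255, 252, 257, 256, 254]
t=28: [290, 289, 286, 290, 290, 288]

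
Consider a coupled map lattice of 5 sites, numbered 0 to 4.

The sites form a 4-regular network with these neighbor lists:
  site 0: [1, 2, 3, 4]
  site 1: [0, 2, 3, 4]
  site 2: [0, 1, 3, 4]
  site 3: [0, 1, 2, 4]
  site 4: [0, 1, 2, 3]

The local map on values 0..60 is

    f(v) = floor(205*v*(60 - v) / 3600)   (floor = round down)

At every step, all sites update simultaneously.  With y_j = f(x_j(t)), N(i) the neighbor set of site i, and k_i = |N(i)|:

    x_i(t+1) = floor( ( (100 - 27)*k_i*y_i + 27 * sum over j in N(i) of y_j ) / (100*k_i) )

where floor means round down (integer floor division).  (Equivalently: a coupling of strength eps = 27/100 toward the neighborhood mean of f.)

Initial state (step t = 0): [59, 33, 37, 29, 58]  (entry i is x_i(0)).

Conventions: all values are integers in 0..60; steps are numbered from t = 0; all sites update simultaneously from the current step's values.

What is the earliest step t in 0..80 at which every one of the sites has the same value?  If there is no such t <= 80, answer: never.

Answer: 7
Key observation: Synchronization is absorbing here: once all sites are equal they stay equal, and step 7 is the first all-equal step.

Derivation:
t=0: [59, 33, 37, 29, 58]  (not all equal)
t=1: [12, 43, 42, 44, 14]  (not all equal)
t=2: [34, 40, 41, 39, 36]  (not all equal)
t=3: [48, 45, 44, 46, 48]  (not all equal)
t=4: [33, 37, 38, 35, 33]  (not all equal)
t=5: [49, 48, 47, 48, 49]  (not all equal)
t=6: [30, 31, 33, 31, 30]  (not all equal)
t=7: [50, 50, 50, 50, 50]  (all equal)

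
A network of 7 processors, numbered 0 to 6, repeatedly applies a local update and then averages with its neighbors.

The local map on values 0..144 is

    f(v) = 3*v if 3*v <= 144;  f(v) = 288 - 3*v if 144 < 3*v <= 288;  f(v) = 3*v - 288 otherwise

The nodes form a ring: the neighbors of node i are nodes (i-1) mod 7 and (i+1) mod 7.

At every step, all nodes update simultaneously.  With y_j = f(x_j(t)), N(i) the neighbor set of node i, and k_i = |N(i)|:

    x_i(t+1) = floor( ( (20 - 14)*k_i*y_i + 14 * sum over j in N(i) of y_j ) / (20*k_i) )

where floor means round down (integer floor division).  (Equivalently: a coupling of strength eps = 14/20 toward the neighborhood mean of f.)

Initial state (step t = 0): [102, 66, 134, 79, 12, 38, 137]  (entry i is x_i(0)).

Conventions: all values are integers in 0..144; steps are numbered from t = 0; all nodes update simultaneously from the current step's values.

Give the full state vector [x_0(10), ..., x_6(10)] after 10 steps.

Simulating step by step:
t=0: [102, 66, 134, 79, 12, 38, 137]
t=1: [79, 73, 83, 67, 68, 89, 83]
t=2: [53, 52, 66, 69, 63, 49, 36]
t=3: [122, 116, 101, 90, 107, 114, 126]
t=4: [75, 50, 31, 22, 35, 59, 73]
t=5: [91, 96, 99, 89, 93, 94, 81]
t=6: [20, 8, 10, 12, 12, 20, 20]
t=7: [47, 38, 30, 33, 44, 51, 60]
t=8: [120, 115, 101, 107, 121, 124, 129]
t=9: [76, 47, 36, 41, 63, 86, 84]
t=10: [79, 101, 124, 109, 83, 56, 42]

Answer: [79, 101, 124, 109, 83, 56, 42]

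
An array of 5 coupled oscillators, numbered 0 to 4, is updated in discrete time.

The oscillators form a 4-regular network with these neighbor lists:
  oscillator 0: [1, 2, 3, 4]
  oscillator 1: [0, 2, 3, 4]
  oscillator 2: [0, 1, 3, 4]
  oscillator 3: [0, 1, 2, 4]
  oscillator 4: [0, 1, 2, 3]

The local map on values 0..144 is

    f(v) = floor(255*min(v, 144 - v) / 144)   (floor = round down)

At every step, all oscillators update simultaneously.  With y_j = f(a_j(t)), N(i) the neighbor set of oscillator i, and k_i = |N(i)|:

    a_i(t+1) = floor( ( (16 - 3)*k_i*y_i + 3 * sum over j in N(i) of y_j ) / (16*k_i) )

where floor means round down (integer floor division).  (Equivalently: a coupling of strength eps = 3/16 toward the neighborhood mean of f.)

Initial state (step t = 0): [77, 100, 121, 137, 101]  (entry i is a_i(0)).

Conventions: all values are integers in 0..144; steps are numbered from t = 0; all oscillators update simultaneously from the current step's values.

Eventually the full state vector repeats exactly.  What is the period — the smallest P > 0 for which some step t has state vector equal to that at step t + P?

Answer: 15
Key observation: The state at step 56, [116, 101, 116, 116, 101], reappears at step 71 — and no state repeats earlier — so the cycle the system enters has period 15.

Derivation:
t=0: [77, 100, 121, 137, 101]
t=1: [105, 74, 45, 24, 73]
t=2: [73, 114, 81, 52, 116]
t=3: [115, 60, 105, 90, 57]
t=4: [58, 100, 72, 92, 96]
t=5: [100, 81, 119, 93, 87]
t=6: [78, 104, 53, 88, 96]
t=7: [110, 75, 92, 97, 86]
t=8: [67, 114, 91, 85, 99]
t=9: [111, 61, 92, 100, 81]
t=10: [65, 103, 91, 79, 105]
t=11: [109, 76, 92, 109, 74]
t=12: [68, 113, 91, 68, 115]
t=13: [112, 61, 91, 112, 59]
t=14: [62, 102, 90, 62, 99]
t=15: [105, 78, 94, 105, 82]
t=16: [73, 109, 88, 73, 104]
t=17: [118, 69, 98, 118, 76]
t=18: [54, 112, 81, 54, 111]
t=19: [92, 62, 104, 92, 63]
t=20: [92, 105, 75, 92, 107]
t=21: [91, 73, 114, 91, 70]
t=22: [94, 118, 63, 94, 117]
t=23: [85, 53, 102, 85, 53]
t=24: [101, 93, 78, 101, 93]
t=25: [79, 89, 109, 79, 89]
t=26: [110, 97, 69, 110, 97]
t=27: [65, 82, 112, 65, 82]
t=28: [111, 107, 66, 111, 107]
t=29: [61, 66, 105, 61, 66]
t=30: [106, 113, 77, 106, 113]
t=31: [68, 58, 107, 68, 58]
t=32: [115, 101, 73, 115, 101]
t=33: [56, 75, 113, 56, 75]
t=34: [99, 116, 64, 99, 116]
t=35: [77, 54, 103, 77, 54]
t=36: [113, 96, 78, 113, 96]
t=37: [59, 83, 107, 59, 83]
t=38: [102, 105, 72, 102, 105]
t=39: [76, 72, 116, 76, 72]
t=40: [117, 122, 62, 117, 122]
t=41: [49, 42, 96, 49, 42]
t=42: [84, 75, 84, 84, 75]
t=43: [107, 119, 107, 107, 119]
t=44: [63, 46, 63, 63, 46]
t=45: [108, 85, 108, 108, 85]
t=46: [66, 98, 66, 66, 98]
t=47: [112, 85, 112, 112, 85]
t=48: [60, 97, 60, 60, 97]
t=49: [103, 86, 103, 103, 86]
t=50: [74, 97, 74, 74, 97]
t=51: [119, 88, 119, 119, 88]
t=52: [49, 91, 49, 49, 91]
t=53: [86, 92, 86, 86, 92]
t=54: [101, 93, 101, 101, 93]
t=55: [77, 88, 77, 77, 88]
t=56: [116, 101, 116, 116, 101]
t=57: [51, 72, 51, 51, 72]
t=58: [93, 121, 93, 93, 121]
t=59: [85, 47, 85, 85, 47]
t=60: [102, 85, 102, 102, 85]
t=61: [76, 99, 76, 76, 99]
t=62: [116, 84, 116, 116, 84]
t=63: [54, 97, 54, 54, 97]
t=64: [93, 84, 93, 93, 84]
t=65: [91, 103, 91, 91, 103]
t=66: [91, 74, 91, 91, 74]
t=67: [95, 118, 95, 95, 118]
t=68: [82, 51, 82, 82, 51]
t=69: [107, 92, 107, 107, 92]
t=70: [67, 88, 67, 67, 88]
t=71: [116, 101, 116, 116, 101]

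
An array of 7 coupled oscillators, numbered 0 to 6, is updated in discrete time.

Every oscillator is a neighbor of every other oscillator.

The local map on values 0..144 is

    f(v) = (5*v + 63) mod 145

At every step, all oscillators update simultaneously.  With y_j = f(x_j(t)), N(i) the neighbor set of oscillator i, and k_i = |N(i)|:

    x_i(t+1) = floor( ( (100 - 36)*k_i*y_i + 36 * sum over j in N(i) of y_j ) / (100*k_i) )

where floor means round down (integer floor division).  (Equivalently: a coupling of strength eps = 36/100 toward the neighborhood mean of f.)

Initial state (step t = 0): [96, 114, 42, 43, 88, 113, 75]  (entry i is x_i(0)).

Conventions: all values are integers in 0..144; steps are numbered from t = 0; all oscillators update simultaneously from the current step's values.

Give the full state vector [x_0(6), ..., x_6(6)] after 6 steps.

Answer: [108, 42, 65, 65, 65, 42, 42]

Derivation:
t=0: [96, 114, 42, 43, 88, 113, 75]
t=1: [95, 63, 106, 109, 71, 60, 34]
t=2: [91, 82, 38, 47, 105, 73, 82]
t=3: [73, 47, 87, 29, 29, 105, 47]
t=4: [101, 25, 57, 57, 57, 25, 25]
t=5: [103, 51, 59, 59, 59, 51, 51]
t=6: [108, 42, 65, 65, 65, 42, 42]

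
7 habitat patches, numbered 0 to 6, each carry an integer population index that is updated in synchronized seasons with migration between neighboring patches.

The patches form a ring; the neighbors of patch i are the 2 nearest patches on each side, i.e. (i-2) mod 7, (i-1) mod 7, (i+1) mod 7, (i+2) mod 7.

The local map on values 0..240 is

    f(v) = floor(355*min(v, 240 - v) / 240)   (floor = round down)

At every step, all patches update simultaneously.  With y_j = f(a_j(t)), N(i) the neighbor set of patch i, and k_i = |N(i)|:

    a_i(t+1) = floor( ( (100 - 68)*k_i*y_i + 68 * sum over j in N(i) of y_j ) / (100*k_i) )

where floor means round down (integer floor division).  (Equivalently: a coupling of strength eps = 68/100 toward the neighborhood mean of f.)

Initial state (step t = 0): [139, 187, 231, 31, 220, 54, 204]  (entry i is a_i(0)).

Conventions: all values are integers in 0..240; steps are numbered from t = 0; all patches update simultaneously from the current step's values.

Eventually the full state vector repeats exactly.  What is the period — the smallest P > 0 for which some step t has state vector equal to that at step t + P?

Simulating step by step:
t=0: [139, 187, 231, 31, 220, 54, 204]
t=1: [85, 69, 55, 48, 41, 72, 73]
t=2: [107, 97, 86, 82, 81, 95, 101]
t=3: [145, 140, 132, 128, 129, 137, 142]
t=4: [147, 150, 155, 158, 157, 152, 148]
t=5: [132, 130, 127, 125, 126, 129, 132]
t=6: [161, 163, 165, 166, 165, 164, 161]
t=7: [113, 112, 111, 110, 111, 112, 113]
t=8: [165, 165, 164, 163, 164, 165, 165]
t=9: [110, 110, 111, 111, 111, 110, 110]
t=10: [162, 162, 163, 163, 163, 162, 162]
t=11: [114, 114, 113, 113, 113, 114, 114]
t=12: [167, 167, 167, 167, 167, 167, 167]
t=13: [107, 107, 107, 107, 107, 107, 107]
t=14: [158, 158, 158, 158, 158, 158, 158]
t=15: [121, 121, 121, 121, 121, 121, 121]
t=16: [176, 176, 176, 176, 176, 176, 176]
t=17: [94, 94, 94, 94, 94, 94, 94]
t=18: [139, 139, 139, 139, 139, 139, 139]
t=19: [149, 149, 149, 149, 149, 149, 149]
t=20: [134, 134, 134, 134, 134, 134, 134]
t=21: [156, 156, 156, 156, 156, 156, 156]
t=22: [124, 124, 124, 124, 124, 124, 124]
t=23: [171, 171, 171, 171, 171, 171, 171]
t=24: [102, 102, 102, 102, 102, 102, 102]
t=25: [150, 150, 150, 150, 150, 150, 150]
t=26: [133, 133, 133, 133, 133, 133, 133]
t=27: [158, 158, 158, 158, 158, 158, 158]

Answer: 13
Key observation: The state at step 14, [158, 158, 158, 158, 158, 158, 158], reappears at step 27 — and no state repeats earlier — so the cycle the system enters has period 13.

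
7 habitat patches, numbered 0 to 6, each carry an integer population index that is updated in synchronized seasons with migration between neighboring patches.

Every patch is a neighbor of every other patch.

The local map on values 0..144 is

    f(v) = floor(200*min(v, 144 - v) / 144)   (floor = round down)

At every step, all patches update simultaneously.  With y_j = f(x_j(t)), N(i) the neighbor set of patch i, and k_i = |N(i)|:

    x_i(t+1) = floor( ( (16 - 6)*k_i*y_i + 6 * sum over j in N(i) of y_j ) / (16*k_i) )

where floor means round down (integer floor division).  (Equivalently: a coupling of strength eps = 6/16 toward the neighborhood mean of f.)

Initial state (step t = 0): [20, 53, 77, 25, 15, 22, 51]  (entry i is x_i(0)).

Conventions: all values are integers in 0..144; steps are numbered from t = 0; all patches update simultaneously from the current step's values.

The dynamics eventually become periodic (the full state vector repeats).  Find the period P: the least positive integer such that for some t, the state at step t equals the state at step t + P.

Simulating step by step:
t=0: [20, 53, 77, 25, 15, 22, 51]
t=1: [36, 62, 74, 40, 32, 38, 61]
t=2: [57, 77, 83, 60, 54, 58, 76]
t=3: [81, 89, 84, 83, 78, 81, 89]
t=4: [85, 79, 83, 83, 87, 85, 79]
t=5: [82, 87, 84, 84, 81, 82, 87]
t=6: [84, 80, 83, 83, 85, 84, 80]
t=7: [83, 86, 84, 84, 82, 83, 86]
t=8: [83, 81, 82, 82, 84, 83, 81]
t=9: [84, 86, 85, 85, 84, 84, 86]
t=10: [82, 80, 81, 81, 82, 82, 80]
t=11: [86, 87, 86, 86, 86, 86, 87]
t=12: [79, 79, 79, 79, 79, 79, 79]
t=13: [90, 90, 90, 90, 90, 90, 90]
t=14: [75, 75, 75, 75, 75, 75, 75]
t=15: [95, 95, 95, 95, 95, 95, 95]
t=16: [68, 68, 68, 68, 68, 68, 68]
t=17: [94, 94, 94, 94, 94, 94, 94]
t=18: [69, 69, 69, 69, 69, 69, 69]
t=19: [95, 95, 95, 95, 95, 95, 95]

Answer: 4
Key observation: The state at step 15, [95, 95, 95, 95, 95, 95, 95], reappears at step 19 — and no state repeats earlier — so the cycle the system enters has period 4.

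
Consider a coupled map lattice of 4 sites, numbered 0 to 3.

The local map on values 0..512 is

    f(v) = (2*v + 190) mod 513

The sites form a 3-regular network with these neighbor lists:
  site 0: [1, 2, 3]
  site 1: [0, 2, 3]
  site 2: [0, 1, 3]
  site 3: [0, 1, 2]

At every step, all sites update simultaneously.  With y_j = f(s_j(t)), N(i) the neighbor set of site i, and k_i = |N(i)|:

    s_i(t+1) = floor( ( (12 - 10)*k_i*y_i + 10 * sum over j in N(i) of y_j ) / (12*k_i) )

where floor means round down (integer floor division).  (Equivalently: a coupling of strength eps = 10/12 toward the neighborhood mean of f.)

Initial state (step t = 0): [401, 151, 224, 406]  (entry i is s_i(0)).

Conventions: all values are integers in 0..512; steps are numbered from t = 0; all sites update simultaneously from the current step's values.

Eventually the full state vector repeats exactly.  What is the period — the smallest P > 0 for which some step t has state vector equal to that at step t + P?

Simulating step by step:
t=0: [401, 151, 224, 406]
t=1: [387, 385, 426, 385]
t=2: [327, 328, 376, 328]
t=3: [359, 359, 348, 359]
t=4: [388, 388, 391, 388]
t=5: [454, 454, 454, 454]
t=6: [72, 72, 72, 72]
t=7: [334, 334, 334, 334]
t=8: [345, 345, 345, 345]
t=9: [367, 367, 367, 367]
t=10: [411, 411, 411, 411]
t=11: [499, 499, 499, 499]
t=12: [162, 162, 162, 162]
t=13: [1, 1, 1, 1]
t=14: [192, 192, 192, 192]
t=15: [61, 61, 61, 61]
t=16: [312, 312, 312, 312]
t=17: [301, 301, 301, 301]
t=18: [279, 279, 279, 279]
t=19: [235, 235, 235, 235]
t=20: [147, 147, 147, 147]
t=21: [484, 484, 484, 484]
t=22: [132, 132, 132, 132]
t=23: [454, 454, 454, 454]

Answer: 18
Key observation: The state at step 5, [454, 454, 454, 454], reappears at step 23 — and no state repeats earlier — so the cycle the system enters has period 18.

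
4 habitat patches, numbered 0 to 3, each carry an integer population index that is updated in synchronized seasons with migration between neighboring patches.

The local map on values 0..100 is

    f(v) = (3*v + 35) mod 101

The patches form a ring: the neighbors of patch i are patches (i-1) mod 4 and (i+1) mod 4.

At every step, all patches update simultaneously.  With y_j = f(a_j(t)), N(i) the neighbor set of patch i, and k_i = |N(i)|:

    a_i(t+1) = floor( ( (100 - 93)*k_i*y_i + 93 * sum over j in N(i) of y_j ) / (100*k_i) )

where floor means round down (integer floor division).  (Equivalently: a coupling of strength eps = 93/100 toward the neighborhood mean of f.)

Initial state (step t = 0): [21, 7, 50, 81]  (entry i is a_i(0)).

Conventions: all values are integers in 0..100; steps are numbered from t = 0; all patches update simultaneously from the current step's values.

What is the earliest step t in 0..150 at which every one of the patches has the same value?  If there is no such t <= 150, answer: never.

Answer: 4
Key observation: Synchronization is absorbing here: once all patches are equal they stay equal, and step 4 is the first all-equal step.

Derivation:
t=0: [21, 7, 50, 81]  (not all equal)
t=1: [68, 88, 67, 89]  (not all equal)
t=2: [94, 39, 93, 40]  (not all equal)
t=3: [49, 15, 49, 15]  (not all equal)
t=4: [80, 80, 80, 80]  (all equal)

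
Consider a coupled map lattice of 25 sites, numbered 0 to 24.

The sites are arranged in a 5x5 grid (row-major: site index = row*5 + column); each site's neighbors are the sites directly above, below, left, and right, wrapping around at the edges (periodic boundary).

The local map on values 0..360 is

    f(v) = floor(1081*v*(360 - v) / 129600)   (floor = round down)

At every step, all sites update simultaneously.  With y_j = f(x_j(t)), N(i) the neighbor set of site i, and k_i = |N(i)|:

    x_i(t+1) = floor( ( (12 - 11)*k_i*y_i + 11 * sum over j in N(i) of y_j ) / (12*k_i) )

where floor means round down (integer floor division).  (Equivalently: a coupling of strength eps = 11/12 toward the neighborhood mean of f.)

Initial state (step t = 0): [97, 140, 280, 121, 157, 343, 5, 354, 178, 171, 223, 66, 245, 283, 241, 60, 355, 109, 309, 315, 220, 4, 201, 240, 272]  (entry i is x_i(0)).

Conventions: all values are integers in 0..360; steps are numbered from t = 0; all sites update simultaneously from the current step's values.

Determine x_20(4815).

Simulating step by step:
t=0: [97, 140, 280, 121, 157, 343, 5, 354, 178, 171, 223, 66, 245, 283, 241, 60, 355, 109, 309, 315, 220, 4, 201, 240, 272]
t=1: [206, 118, 194, 240, 233, 175, 111, 162, 184, 210, 158, 131, 154, 215, 208, 159, 127, 167, 186, 174, 152, 182, 174, 211, 218]
t=2: [255, 256, 254, 259, 255, 256, 254, 258, 258, 262, 262, 251, 261, 265, 264, 261, 262, 262, 265, 264, 264, 255, 267, 259, 259]
t=3: [219, 223, 217, 220, 218, 219, 222, 220, 215, 218, 218, 217, 217, 213, 211, 212, 219, 211, 212, 213, 219, 214, 218, 213, 215]
t=4: [256, 257, 256, 258, 257, 257, 256, 257, 257, 259, 259, 257, 259, 260, 259, 258, 259, 258, 261, 261, 259, 256, 260, 258, 259]
t=5: [219, 221, 219, 220, 219, 220, 220, 220, 218, 219, 219, 219, 218, 217, 216, 217, 219, 216, 217, 217, 220, 218, 220, 217, 218]
t=6: [256, 256, 256, 257, 257, 256, 256, 257, 256, 257, 257, 257, 257, 258, 257, 257, 257, 257, 258, 258, 257, 256, 257, 257, 257]
t=7: [221, 222, 220, 220, 220, 221, 221, 221, 219, 220, 220, 220, 219, 220, 219, 219, 220, 219, 219, 219, 220, 220, 220, 219, 219]
t=8: [255, 255, 255, 256, 256, 256, 255, 256, 256, 256, 256, 256, 256, 256, 256, 256, 256, 256, 256, 257, 256, 255, 256, 256, 256]
t=9: [222, 223, 222, 222, 222, 222, 222, 222, 222, 222, 222, 222, 222, 222, 221, 221, 222, 222, 221, 221, 222, 222, 222, 222, 221]
t=10: [254, 254, 254, 255, 255, 255, 254, 255, 255, 255, 255, 255, 255, 255, 255, 255, 255, 255, 255, 256, 255, 254, 255, 255, 255]
t=11: [223, 224, 223, 223, 223, 223, 223, 223, 223, 223, 223, 223, 223, 223, 222, 222, 223, 223, 222, 222, 223, 223, 223, 223, 222]
t=12: [254, 254, 254, 254, 254, 254, 254, 254, 254, 254, 254, 254, 254, 254, 254, 254, 254, 254, 254, 255, 254, 254, 254, 254, 254]
t=13: [224, 224, 224, 224, 224, 224, 224, 224, 224, 224, 224, 224, 224, 224, 223, 223, 224, 224, 223, 223, 224, 224, 224, 224, 223]
t=14: [254, 254, 254, 254, 254, 254, 254, 254, 254, 254, 254, 254, 254, 254, 254, 254, 254, 254, 254, 254, 254, 254, 254, 254, 254]
t=15: [224, 224, 224, 224, 224, 224, 224, 224, 224, 224, 224, 224, 224, 224, 224, 224, 224, 224, 224, 224, 224, 224, 224, 224, 224]
t=16: [254, 254, 254, 254, 254, 254, 254, 254, 254, 254, 254, 254, 254, 254, 254, 254, 254, 254, 254, 254, 254, 254, 254, 254, 254]

Answer: x_20(4815) = 224
Key observation: The state at step 14, [254, 254, 254, 254, 254, 254, 254, 254, 254, 254, 254, 254, 254, 254, 254, 254, 254, 254, 254, 254, 254, 254, 254, 254, 254], reappears at step 16: the system is in a cycle of period 2 from step 14 on.  Therefore the state at step 4815 equals the state at step 14 + ((4815 - 14) mod 2) = 15, which is [224, 224, 224, 224, 224, 224, 224, 224, 224, 224, 224, 224, 224, 224, 224, 224, 224, 224, 224, 224, 224, 224, 224, 224, 224].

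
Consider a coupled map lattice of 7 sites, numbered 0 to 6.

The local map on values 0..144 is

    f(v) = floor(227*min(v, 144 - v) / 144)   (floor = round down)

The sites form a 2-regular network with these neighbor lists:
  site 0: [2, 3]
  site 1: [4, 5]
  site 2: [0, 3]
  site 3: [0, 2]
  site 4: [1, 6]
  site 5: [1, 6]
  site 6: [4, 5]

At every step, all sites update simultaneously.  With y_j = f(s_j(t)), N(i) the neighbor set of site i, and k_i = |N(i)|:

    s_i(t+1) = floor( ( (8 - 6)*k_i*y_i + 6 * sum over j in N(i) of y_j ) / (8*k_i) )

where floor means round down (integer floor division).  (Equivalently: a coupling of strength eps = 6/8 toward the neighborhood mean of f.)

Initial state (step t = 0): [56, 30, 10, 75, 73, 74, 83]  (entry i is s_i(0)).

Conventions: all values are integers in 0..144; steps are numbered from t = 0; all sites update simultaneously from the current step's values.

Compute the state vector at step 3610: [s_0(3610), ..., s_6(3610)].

Answer: [88, 88, 88, 88, 88, 88, 88]
Key observation: The state at step 33, [88, 88, 88, 88, 88, 88, 88], reappears at step 34: the system is in a cycle of period 1 from step 33 on.  Therefore the state at step 3610 equals the state at step 33 + ((3610 - 33) mod 1) = 33, which is [88, 88, 88, 88, 88, 88, 88].

Derivation:
t=0: [56, 30, 10, 75, 73, 74, 83]
t=1: [68, 94, 77, 65, 81, 81, 106]
t=2: [104, 93, 104, 105, 76, 76, 89]
t=3: [62, 100, 62, 62, 89, 89, 101]
t=4: [97, 81, 97, 97, 72, 72, 81]
t=5: [74, 109, 74, 74, 102, 102, 109]
t=6: [110, 63, 110, 110, 57, 57, 63]
t=7: [53, 91, 53, 53, 96, 96, 91]
t=8: [83, 77, 83, 83, 81, 81, 77]
t=9: [96, 100, 96, 96, 103, 103, 100]
t=10: [75, 65, 75, 75, 67, 67, 65]
t=11: [108, 104, 108, 108, 102, 102, 104]
t=12: [56, 65, 56, 56, 63, 63, 65]
t=13: [88, 99, 88, 88, 101, 101, 99]
t=14: [88, 67, 88, 88, 69, 69, 67]
t=15: [88, 107, 88, 88, 105, 105, 107]
t=16: [88, 60, 88, 88, 58, 58, 60]
t=17: [88, 91, 88, 88, 93, 93, 91]
t=18: [88, 80, 88, 88, 82, 82, 80]
t=19: [88, 97, 88, 88, 99, 99, 97]
t=20: [88, 71, 88, 88, 73, 73, 71]
t=21: [88, 111, 88, 88, 111, 111, 111]
t=22: [88, 52, 88, 88, 52, 52, 52]
t=23: [88, 81, 88, 88, 81, 81, 81]
t=24: [88, 99, 88, 88, 99, 99, 99]
t=25: [88, 70, 88, 88, 70, 70, 70]
t=26: [88, 110, 88, 88, 110, 110, 110]
t=27: [88, 53, 88, 88, 53, 53, 53]
t=28: [88, 83, 88, 88, 83, 83, 83]
t=29: [88, 96, 88, 88, 96, 96, 96]
t=30: [88, 75, 88, 88, 75, 75, 75]
t=31: [88, 108, 88, 88, 108, 108, 108]
t=32: [88, 56, 88, 88, 56, 56, 56]
t=33: [88, 88, 88, 88, 88, 88, 88]
t=34: [88, 88, 88, 88, 88, 88, 88]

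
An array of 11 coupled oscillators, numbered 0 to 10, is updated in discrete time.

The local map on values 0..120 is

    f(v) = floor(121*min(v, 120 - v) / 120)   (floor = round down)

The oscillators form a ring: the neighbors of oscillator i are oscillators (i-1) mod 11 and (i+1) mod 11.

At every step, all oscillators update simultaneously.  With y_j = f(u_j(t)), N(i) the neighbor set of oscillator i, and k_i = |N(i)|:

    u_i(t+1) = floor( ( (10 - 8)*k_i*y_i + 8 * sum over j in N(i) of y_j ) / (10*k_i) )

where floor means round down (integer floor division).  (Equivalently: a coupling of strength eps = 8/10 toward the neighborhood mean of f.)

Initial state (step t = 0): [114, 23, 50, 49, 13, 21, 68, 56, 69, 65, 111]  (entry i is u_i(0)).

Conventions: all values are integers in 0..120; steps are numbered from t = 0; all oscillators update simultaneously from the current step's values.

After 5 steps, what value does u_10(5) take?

Simulating step by step:
t=0: [114, 23, 50, 49, 13, 21, 68, 56, 69, 65, 111]
t=1: [14, 27, 38, 35, 30, 30, 41, 52, 54, 35, 26]
t=2: [24, 26, 32, 34, 32, 34, 41, 48, 45, 39, 24]
t=3: [24, 27, 30, 32, 33, 36, 41, 44, 43, 35, 30]
t=4: [27, 27, 29, 31, 33, 36, 40, 42, 40, 36, 29]
t=5: [27, 27, 29, 31, 33, 36, 39, 40, 39, 34, 31]

Answer: u_10(5) = 31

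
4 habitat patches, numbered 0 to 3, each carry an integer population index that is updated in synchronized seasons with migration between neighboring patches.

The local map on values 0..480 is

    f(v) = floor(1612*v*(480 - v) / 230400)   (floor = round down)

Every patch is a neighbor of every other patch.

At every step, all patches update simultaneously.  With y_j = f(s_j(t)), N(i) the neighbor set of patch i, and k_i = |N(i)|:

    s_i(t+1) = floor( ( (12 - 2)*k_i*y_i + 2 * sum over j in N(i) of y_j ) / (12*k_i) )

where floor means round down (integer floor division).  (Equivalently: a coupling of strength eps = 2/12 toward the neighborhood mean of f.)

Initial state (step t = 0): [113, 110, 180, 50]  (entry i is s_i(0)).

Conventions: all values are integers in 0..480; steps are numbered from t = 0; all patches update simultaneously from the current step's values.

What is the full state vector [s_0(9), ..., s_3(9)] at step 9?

Simulating step by step:
t=0: [113, 110, 180, 50]
t=1: [286, 282, 354, 177]
t=2: [383, 384, 324, 373]
t=3: [265, 263, 338, 280]
t=4: [394, 394, 345, 388]
t=5: [242, 242, 311, 251]
t=6: [400, 400, 372, 400]
t=7: [226, 226, 271, 226]
t=8: [400, 400, 396, 400]
t=9: [223, 223, 230, 223]

Answer: [223, 223, 230, 223]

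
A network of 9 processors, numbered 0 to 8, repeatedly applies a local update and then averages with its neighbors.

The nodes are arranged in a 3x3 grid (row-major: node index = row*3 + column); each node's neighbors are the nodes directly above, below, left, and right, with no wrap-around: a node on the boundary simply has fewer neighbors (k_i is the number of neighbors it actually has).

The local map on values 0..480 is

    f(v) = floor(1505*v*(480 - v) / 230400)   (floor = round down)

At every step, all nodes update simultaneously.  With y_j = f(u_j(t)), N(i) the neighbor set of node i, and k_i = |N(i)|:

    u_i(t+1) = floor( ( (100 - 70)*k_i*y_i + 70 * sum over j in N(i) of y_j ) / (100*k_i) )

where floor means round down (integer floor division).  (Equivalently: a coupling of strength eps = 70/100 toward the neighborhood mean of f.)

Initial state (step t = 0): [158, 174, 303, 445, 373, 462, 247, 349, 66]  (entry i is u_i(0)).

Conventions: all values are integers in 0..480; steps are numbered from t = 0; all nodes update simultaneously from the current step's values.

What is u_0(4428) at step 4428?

Answer: u_0(4428) = 373
Key observation: The state at step 12, [373, 373, 373, 373, 373, 373, 373, 373, 373], reappears at step 14: the system is in a cycle of period 2 from step 12 on.  Therefore the state at step 4428 equals the state at step 12 + ((4428 - 12) mod 2) = 12, which is [373, 373, 373, 373, 373, 373, 373, 373, 373].

Derivation:
t=0: [158, 174, 303, 445, 373, 462, 247, 349, 66]
t=1: [256, 323, 245, 255, 218, 200, 252, 279, 176]
t=2: [358, 361, 356, 374, 363, 365, 371, 365, 360]
t=3: [273, 282, 280, 270, 273, 279, 265, 274, 276]
t=4: [367, 366, 365, 370, 367, 366, 369, 368, 367]
t=5: [268, 271, 272, 267, 269, 271, 267, 269, 270]
t=6: [370, 369, 369, 370, 369, 369, 370, 370, 369]
t=7: [265, 266, 267, 265, 266, 267, 265, 265, 266]
t=8: [371, 371, 371, 371, 371, 371, 372, 371, 371]
t=9: [264, 264, 264, 263, 264, 264, 263, 263, 264]
t=10: [372, 372, 372, 372, 372, 372, 372, 372, 372]
t=11: [262, 262, 262, 262, 262, 262, 262, 262, 262]
t=12: [373, 373, 373, 373, 373, 373, 373, 373, 373]
t=13: [260, 260, 260, 260, 260, 260, 260, 260, 260]
t=14: [373, 373, 373, 373, 373, 373, 373, 373, 373]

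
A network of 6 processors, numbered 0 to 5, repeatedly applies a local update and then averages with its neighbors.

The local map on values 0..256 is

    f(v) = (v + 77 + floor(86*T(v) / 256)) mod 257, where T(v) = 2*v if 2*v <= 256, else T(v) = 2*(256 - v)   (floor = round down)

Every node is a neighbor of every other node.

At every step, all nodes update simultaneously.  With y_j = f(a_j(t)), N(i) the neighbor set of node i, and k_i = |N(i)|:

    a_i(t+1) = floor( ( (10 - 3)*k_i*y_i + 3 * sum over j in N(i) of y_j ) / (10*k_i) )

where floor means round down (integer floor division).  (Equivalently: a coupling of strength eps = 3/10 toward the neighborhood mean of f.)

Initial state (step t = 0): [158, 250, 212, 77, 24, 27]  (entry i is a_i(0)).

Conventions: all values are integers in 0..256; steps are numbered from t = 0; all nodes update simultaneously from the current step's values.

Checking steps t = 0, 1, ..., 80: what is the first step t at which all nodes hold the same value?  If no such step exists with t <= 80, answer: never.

Answer: never
Key observation: The state at step 13 reappears at step 15 — the system is in a cycle of period 2 from step 13 on.  No step 0..15 is synchronized, and the cycle repeats forever, so no step up to 80 (or ever) has all nodes equal.

Derivation:
t=0: [158, 250, 212, 77, 24, 27]  (not all equal)
t=1: [64, 84, 76, 168, 112, 115]  (not all equal)
t=2: [158, 179, 170, 70, 44, 47]  (not all equal)
t=3: [65, 70, 68, 162, 134, 137]  (not all equal)
t=4: [159, 165, 162, 69, 63, 64]  (not all equal)
t=5: [69, 71, 70, 164, 158, 159]  (not all equal)
t=6: [165, 167, 166, 71, 70, 70]  (not all equal)
t=7: [72, 72, 72, 168, 167, 167]  (not all equal)
t=8: [169, 169, 169, 73, 73, 73]  (not all equal)
t=9: [74, 74, 74, 171, 171, 171]  (not all equal)
t=10: [172, 172, 172, 75, 75, 75]  (not all equal)
t=11: [75, 75, 75, 174, 174, 174]  (not all equal)
t=12: [174, 174, 174, 76, 76, 76]  (not all equal)
t=13: [76, 76, 76, 176, 176, 176]  (not all equal)
t=14: [176, 176, 176, 76, 76, 76]  (not all equal)
t=15: [76, 76, 76, 176, 176, 176]  (not all equal)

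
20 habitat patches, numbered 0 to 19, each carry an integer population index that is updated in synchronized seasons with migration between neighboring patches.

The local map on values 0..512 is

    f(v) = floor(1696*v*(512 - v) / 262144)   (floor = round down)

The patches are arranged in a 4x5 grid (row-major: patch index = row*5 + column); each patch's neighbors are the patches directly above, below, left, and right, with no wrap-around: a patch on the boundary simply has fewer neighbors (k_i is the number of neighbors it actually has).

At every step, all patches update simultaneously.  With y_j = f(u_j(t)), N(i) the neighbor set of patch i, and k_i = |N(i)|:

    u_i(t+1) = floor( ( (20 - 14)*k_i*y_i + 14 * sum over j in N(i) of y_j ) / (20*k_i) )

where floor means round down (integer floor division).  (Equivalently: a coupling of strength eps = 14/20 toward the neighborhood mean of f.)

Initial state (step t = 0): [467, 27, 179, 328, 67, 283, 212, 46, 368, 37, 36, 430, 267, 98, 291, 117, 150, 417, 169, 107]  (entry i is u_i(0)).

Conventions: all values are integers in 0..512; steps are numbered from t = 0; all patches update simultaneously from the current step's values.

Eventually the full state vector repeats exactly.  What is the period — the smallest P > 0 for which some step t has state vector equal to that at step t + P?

Simulating step by step:
t=0: [467, 27, 179, 328, 67, 283, 212, 46, 368, 37, 36, 430, 267, 98, 291, 117, 150, 417, 169, 107]
t=1: [216, 242, 258, 331, 233, 278, 275, 314, 260, 255, 253, 295, 281, 350, 277, 250, 287, 344, 298, 360]
t=2: [418, 419, 409, 411, 409, 419, 416, 415, 403, 421, 420, 418, 397, 402, 393, 420, 407, 403, 378, 397]
t=3: [252, 258, 263, 273, 261, 253, 255, 272, 270, 274, 250, 264, 278, 297, 283, 258, 266, 294, 299, 308]
t=4: [423, 423, 422, 422, 421, 423, 422, 422, 420, 421, 423, 422, 418, 416, 415, 423, 420, 417, 411, 412]
t=5: [243, 243, 244, 246, 246, 243, 244, 247, 248, 250, 243, 246, 251, 257, 257, 245, 248, 256, 262, 264]
t=6: [422, 422, 422, 423, 423, 422, 422, 423, 423, 423, 422, 422, 423, 423, 423, 422, 423, 423, 423, 423]
t=7: [245, 245, 244, 243, 243, 245, 244, 243, 243, 243, 245, 244, 243, 243, 243, 244, 243, 243, 243, 243]
t=8: [423, 423, 422, 422, 422, 423, 422, 422, 422, 422, 423, 422, 422, 422, 422, 422, 422, 422, 422, 422]
t=9: [243, 243, 244, 245, 245, 243, 244, 245, 245, 245, 243, 244, 245, 245, 245, 244, 245, 245, 245, 245]
t=10: [422, 422, 422, 423, 423, 422, 422, 423, 423, 423, 422, 422, 423, 423, 423, 422, 423, 423, 423, 423]

Answer: 4
Key observation: The state at step 6, [422, 422, 422, 423, 423, 422, 422, 423, 423, 423, 422, 422, 423, 423, 423, 422, 423, 423, 423, 423], reappears at step 10 — and no state repeats earlier — so the cycle the system enters has period 4.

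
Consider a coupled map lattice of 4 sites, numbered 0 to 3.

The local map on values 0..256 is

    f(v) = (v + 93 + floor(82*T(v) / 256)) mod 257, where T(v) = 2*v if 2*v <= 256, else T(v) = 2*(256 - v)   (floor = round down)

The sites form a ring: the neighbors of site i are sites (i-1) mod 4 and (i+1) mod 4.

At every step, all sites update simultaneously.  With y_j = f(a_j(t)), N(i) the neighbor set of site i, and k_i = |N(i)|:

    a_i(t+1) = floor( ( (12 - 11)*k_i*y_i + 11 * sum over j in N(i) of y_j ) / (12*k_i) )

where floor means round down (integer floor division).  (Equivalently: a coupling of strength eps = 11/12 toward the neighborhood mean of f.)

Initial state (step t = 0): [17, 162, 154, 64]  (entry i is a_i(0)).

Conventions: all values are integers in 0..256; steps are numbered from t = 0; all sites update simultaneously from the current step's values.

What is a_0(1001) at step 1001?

Answer: a_0(1001) = 222
Key observation: The state at step 34, [79, 79, 79, 79], reappears at step 36: the system is in a cycle of period 2 from step 34 on.  Therefore the state at step 1001 equals the state at step 34 + ((1001 - 34) mod 2) = 35, which is [222, 222, 222, 222].

Derivation:
t=0: [17, 162, 154, 64]
t=1: [127, 85, 121, 96]
t=2: [224, 55, 223, 56]
t=3: [174, 88, 174, 88]
t=4: [222, 76, 222, 76]
t=5: [205, 90, 205, 90]
t=6: [226, 86, 226, 86]
t=7: [221, 93, 221, 93]
t=8: [231, 92, 231, 92]
t=9: [229, 96, 229, 96]
t=10: [236, 96, 236, 96]
t=11: [236, 97, 236, 97]
t=12: [238, 98, 238, 98]
t=13: [239, 99, 239, 99]
t=14: [240, 99, 240, 99]
t=15: [240, 100, 240, 100]
t=16: [7, 78, 7, 78]
t=17: [210, 113, 210, 113]
t=18: [25, 70, 25, 70]
t=19: [200, 140, 200, 140]
t=20: [51, 69, 51, 69]
t=21: [203, 178, 203, 178]
t=22: [63, 71, 63, 71]
t=23: [207, 197, 207, 197]
t=24: [70, 73, 70, 73]
t=25: [211, 207, 211, 207]
t=26: [74, 74, 74, 74]
t=27: [214, 214, 214, 214]
t=28: [76, 76, 76, 76]
t=29: [217, 217, 217, 217]
t=30: [77, 77, 77, 77]
t=31: [219, 219, 219, 219]
t=32: [78, 78, 78, 78]
t=33: [220, 220, 220, 220]
t=34: [79, 79, 79, 79]
t=35: [222, 222, 222, 222]
t=36: [79, 79, 79, 79]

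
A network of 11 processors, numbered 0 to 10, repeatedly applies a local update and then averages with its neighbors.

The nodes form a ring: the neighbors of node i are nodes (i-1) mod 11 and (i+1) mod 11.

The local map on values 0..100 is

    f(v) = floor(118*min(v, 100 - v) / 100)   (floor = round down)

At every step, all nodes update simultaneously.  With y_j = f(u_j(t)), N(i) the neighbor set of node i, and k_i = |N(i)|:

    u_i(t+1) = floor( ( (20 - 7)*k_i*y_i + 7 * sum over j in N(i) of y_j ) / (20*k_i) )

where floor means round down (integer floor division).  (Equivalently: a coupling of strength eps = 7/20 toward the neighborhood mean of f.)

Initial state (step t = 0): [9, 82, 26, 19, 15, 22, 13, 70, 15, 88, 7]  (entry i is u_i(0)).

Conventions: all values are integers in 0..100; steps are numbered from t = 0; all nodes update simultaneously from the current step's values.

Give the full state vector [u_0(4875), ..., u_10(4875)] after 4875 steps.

Answer: [56, 54, 51, 50, 49, 49, 49, 50, 51, 54, 56]
Key observation: The state at step 27, [56, 54, 51, 50, 49, 49, 49, 50, 51, 54, 56], reappears at step 31: the system is in a cycle of period 4 from step 27 on.  Therefore the state at step 4875 equals the state at step 27 + ((4875 - 27) mod 4) = 27, which is [56, 54, 51, 50, 49, 49, 49, 50, 51, 54, 56].

Derivation:
t=0: [9, 82, 26, 19, 15, 22, 13, 70, 15, 88, 7]
t=1: [11, 20, 27, 22, 19, 21, 20, 28, 19, 13, 9]
t=2: [13, 22, 28, 25, 22, 23, 24, 29, 22, 15, 11]
t=3: [16, 24, 30, 29, 26, 26, 28, 31, 25, 17, 13]
t=4: [19, 27, 33, 33, 30, 30, 33, 34, 28, 20, 16]
t=5: [22, 30, 36, 37, 35, 35, 37, 38, 32, 23, 19]
t=6: [26, 34, 40, 42, 41, 41, 42, 42, 36, 27, 23]
t=7: [31, 39, 46, 48, 48, 48, 48, 47, 41, 32, 28]
t=8: [37, 45, 52, 55, 56, 56, 55, 53, 47, 38, 34]
t=9: [44, 51, 54, 53, 51, 51, 53, 54, 53, 45, 41]
t=10: [51, 55, 54, 55, 56, 56, 55, 54, 54, 52, 49]
t=11: [56, 53, 53, 52, 51, 51, 52, 53, 54, 55, 56]
t=12: [51, 54, 55, 56, 56, 56, 56, 55, 54, 52, 51]
t=13: [56, 54, 52, 51, 51, 51, 51, 52, 54, 55, 56]
t=14: [51, 53, 55, 56, 57, 57, 56, 55, 54, 52, 51]
t=15: [56, 55, 53, 51, 50, 50, 51, 52, 54, 55, 56]
t=16: [51, 53, 55, 57, 58, 58, 57, 55, 54, 52, 51]
t=17: [56, 55, 52, 50, 49, 49, 50, 52, 54, 55, 56]
t=18: [51, 53, 56, 58, 57, 57, 58, 56, 54, 52, 51]
t=19: [56, 54, 51, 49, 49, 49, 49, 51, 53, 55, 56]
t=20: [51, 54, 56, 57, 57, 57, 57, 56, 55, 53, 51]
t=21: [56, 54, 51, 50, 50, 50, 50, 51, 53, 55, 56]
t=22: [51, 54, 56, 58, 59, 59, 58, 57, 55, 53, 51]
t=23: [56, 54, 51, 49, 48, 48, 49, 50, 52, 55, 56]
t=24: [51, 54, 56, 56, 56, 56, 57, 58, 56, 53, 51]
t=25: [56, 54, 51, 51, 51, 50, 50, 49, 51, 54, 56]
t=26: [51, 54, 56, 57, 57, 58, 58, 57, 56, 54, 51]
t=27: [56, 54, 51, 50, 49, 49, 49, 50, 51, 54, 56]
t=28: [51, 54, 56, 58, 57, 57, 57, 58, 56, 54, 51]
t=29: [56, 54, 51, 49, 49, 50, 49, 49, 51, 54, 56]
t=30: [51, 54, 56, 57, 57, 58, 57, 57, 56, 54, 51]
t=31: [56, 54, 51, 50, 49, 49, 49, 50, 51, 54, 56]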